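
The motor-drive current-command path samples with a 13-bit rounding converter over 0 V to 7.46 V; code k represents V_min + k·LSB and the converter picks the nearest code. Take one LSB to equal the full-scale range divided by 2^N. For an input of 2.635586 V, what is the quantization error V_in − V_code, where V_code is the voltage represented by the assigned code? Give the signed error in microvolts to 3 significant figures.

+181 µV

Full-scale range = 7.46 V. LSB = 7.46 V / 2^13 ≈ 0.9106 mV.
(2.635586 − (0)) / LSB = 2.635586 × 8192/7.46 = 2894.1985. Nearest integer: k = 2894.
V_code = V_min + k × range/2^13 = 0 + 2894 × 7.46/8192 = 2.635405273 V.
V_in − V_code = 2.635586 − (2.635405273) = +181 µV.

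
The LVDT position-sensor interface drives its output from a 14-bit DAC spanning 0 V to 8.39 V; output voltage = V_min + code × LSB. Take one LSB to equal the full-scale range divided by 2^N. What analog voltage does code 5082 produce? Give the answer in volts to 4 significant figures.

Range is 8.39 V. LSB = 8.39 V / 2^14.
Output = V_min + (5082/16384) × range = 0 + 0.310181 × 8.39 V
      = 0 + 2.60242 = 2.60242 V.

2.602 V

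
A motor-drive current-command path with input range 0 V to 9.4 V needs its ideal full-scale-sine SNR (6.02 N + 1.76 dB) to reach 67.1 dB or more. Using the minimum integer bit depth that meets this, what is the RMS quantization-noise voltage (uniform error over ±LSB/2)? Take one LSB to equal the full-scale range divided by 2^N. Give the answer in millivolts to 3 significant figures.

1.32 mV

V_FS = 9.4 V.
6.02 N + 1.76 ≥ 67.1 gives N ≥ 10.854, so the minimum integer is 11.
One LSB is 9.4 V / 2048 = 4.5898 mV.
V_rms = LSB/√12 = 1.32 mV.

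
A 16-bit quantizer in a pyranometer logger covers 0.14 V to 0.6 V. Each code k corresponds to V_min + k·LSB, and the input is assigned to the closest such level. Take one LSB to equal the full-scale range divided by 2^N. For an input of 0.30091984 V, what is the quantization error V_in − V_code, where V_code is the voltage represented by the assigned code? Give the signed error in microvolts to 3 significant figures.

Full-scale range = 0.6 V − (0.14 V) = 0.46 V. LSB = 0.46 V / 2^16 ≈ 7.019 µV.
Position in LSBs: (0.30091984 − (0.14)) × 65536/0.46 = 22926.1796; rounding gives k = 22926.
V_code = 0.14 + (22926/65536) × 0.46 = 0.30091857910 V.
Error = V_in − V_code = 0.30091984 − (0.30091857910) = +1.26 µV.

+1.26 µV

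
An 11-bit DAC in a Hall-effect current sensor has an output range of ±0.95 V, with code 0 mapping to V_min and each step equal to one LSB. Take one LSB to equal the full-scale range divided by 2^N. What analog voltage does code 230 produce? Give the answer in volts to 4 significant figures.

Full-scale range = 0.95 V − (-0.95 V) = 1.9 V. LSB = 1.9 V / 2^11.
Output = V_min + (230/2048) × range = -0.95 + 0.112305 × 1.9 V
      = -0.95 V + 0.213379 V = -0.736621 V.

-0.7366 V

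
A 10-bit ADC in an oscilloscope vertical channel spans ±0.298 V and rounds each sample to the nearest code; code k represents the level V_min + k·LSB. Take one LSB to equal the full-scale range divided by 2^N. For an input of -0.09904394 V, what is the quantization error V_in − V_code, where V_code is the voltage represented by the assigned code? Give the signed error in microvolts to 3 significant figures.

−98.6 µV

Span: 0.298 V − (-0.298 V) = 0.596 V. LSB = 0.596 V / 2^10 ≈ 0.5820 mV.
(-0.09904394 − (-0.298)) / LSB = 0.19895606 × 1024/0.596 = 341.8305. Nearest integer: k = 342.
V_code = -0.298 + (342/1024) × 0.596 = -0.09894531250 V.
V_in − V_code = -0.09904394 − (-0.09894531250) = −98.6 µV.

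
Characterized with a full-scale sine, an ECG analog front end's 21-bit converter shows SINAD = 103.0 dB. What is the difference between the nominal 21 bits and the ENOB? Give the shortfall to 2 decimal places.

4.18 bits

N_eff = (103.0 − 1.76)/6.02 = 16.8173 bits.
Lost resolution: 21 − 16.8173 = 4.1827 bits.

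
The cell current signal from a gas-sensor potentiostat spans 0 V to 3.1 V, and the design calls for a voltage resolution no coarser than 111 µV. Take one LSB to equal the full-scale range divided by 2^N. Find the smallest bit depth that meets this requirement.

Full-scale range = 3.1 V.
Required number of levels: 3.1/111 µV = 27928; smallest N with 2^N ≥ that is 15.

15 bits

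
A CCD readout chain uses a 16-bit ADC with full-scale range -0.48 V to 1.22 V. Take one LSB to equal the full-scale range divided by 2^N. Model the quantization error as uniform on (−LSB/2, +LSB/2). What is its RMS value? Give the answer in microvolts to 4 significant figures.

The full-scale span is 1.22 − (-0.48) = 1.7 V.
LSB = 1.7 V ÷ 2^16 = 1.7/65536 V = 25.9399 µV.
RMS of a uniform error over width LSB is LSB/√12 = 7.488 µV.

7.488 µV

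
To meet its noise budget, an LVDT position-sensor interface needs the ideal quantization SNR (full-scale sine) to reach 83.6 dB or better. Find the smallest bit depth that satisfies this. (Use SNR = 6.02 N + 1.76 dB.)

14 bits

Solving 6.02 N ≥ 83.6 − 1.76: N ≥ 13.595. Round up → N = 14.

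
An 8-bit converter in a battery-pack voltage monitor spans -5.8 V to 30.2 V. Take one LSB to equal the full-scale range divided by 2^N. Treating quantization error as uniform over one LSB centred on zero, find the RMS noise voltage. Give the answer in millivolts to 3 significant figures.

Span: 30.2 V − (-5.8 V) = 36 V.
One LSB is 36 V / 256 = 140.63 mV.
For a uniform distribution on [−LSB/2, +LSB/2], V_rms = LSB/√12 = 140.63 mV/3.4641 = 40.6 mV.

40.6 mV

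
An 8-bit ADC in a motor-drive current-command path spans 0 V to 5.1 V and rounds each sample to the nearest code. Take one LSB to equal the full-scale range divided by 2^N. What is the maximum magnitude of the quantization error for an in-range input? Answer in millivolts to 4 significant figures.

9.961 mV

Full-scale range = 5.1 V.
LSB = 5.1 V ÷ 2^8 = 5.1/256 V = 19.9219 mV.
|e|_max = LSB/2 = 9.961 mV.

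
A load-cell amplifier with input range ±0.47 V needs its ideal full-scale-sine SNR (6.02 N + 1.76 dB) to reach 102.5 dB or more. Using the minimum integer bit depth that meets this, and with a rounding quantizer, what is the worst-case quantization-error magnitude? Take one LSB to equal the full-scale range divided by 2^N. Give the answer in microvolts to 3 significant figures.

3.59 µV

The full-scale span is 0.47 − (-0.47) = 0.94 V.
N ≥ (102.5 − 1.76)/6.02 = 16.734 → N_min = 17.
LSB = 0.94 V ÷ 2^17 = 0.94/131072 V = 7.1716 µV.
Half an LSB is 3.59 µV.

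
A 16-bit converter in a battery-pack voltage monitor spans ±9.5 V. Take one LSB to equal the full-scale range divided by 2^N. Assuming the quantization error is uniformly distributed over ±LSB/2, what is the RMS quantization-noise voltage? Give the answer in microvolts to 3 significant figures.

Full-scale range = 9.5 V − (-9.5 V) = 19 V.
Step size = 19/65536 V = 289.92 µV.
For a uniform distribution on [−LSB/2, +LSB/2], V_rms = LSB/√12 = 289.92 µV/3.4641 = 83.7 µV.

83.7 µV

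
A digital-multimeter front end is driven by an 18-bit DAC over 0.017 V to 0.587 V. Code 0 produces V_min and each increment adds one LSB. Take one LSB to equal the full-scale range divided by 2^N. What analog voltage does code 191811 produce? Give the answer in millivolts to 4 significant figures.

434.1 mV

Full-scale range = 0.587 V − (0.017 V) = 0.57 V. LSB = 0.57 V / 2^18.
V_out = V_min + code × LSB = 0.017 V + 191811 × 0.57 V / 262144
      = 0.017 + 0.417070 = 0.434070 V.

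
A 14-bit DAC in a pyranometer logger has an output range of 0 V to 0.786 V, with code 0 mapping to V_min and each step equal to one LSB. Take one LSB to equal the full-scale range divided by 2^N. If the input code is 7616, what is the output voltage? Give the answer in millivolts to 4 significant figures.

365.4 mV

Span = 0.786 V. LSB = 0.786 V / 2^14.
V_out = V_min + code × LSB = 0 V + 7616 × 0.786 V / 16384
      = 0 + 0.365367 = 0.365367 V.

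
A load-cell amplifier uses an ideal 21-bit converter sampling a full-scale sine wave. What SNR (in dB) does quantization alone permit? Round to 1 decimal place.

128.2 dB

SNR = 6.02·21 + 1.76 = 128.18 dB.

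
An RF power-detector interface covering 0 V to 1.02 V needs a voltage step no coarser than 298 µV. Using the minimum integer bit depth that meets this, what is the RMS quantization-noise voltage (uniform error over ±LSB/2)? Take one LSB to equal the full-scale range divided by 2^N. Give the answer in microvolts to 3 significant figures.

Range is 1.02 V.
Need 2^N ≥ 1.02 V / 298 µV = 3423 → N_min = 12.
Step size = 1.02/4096 V = 249.02 µV.
σ_q = LSB/√12 = 249.02 µV/3.4641 = 71.9 µV.

71.9 µV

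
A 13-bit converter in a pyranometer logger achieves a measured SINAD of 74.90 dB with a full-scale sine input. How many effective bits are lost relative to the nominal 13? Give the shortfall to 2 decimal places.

N_eff = (74.90 − 1.76)/6.02 = 12.1495 bits.
Lost resolution: 13 − 12.1495 = 0.8505 bits.

0.85 bits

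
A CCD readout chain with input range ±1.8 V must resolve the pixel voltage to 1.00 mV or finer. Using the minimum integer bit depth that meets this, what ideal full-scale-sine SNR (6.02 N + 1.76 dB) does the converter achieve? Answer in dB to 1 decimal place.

Range = 1.8 − (-1.8) = 3.6 V.
Need 2^N ≥ 3.6 V / 1.00 mV = 3600 → N_min = 12.
Ideal SNR at N = 12: 6.02·12 + 1.76 = 74.0 dB.

74.0 dB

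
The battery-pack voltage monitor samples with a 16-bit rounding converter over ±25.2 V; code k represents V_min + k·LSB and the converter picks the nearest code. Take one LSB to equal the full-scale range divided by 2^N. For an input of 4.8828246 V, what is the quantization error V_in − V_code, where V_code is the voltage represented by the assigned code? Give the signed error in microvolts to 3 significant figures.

+171 µV

Range = 25.2 − (-25.2) = 50.4 V. LSB = 50.4 V / 2^16 ≈ 0.7690 mV.
Position in LSBs: (4.8828246 − (-25.2)) × 65536/50.4 = 39117.2221; rounding gives k = 39117.
Reconstructed level: -25.2 + 39117 × 50.4/65536 V = 4.8826538086 V.
V_in − V_code = 4.8828246 − (4.8826538086) = +171 µV.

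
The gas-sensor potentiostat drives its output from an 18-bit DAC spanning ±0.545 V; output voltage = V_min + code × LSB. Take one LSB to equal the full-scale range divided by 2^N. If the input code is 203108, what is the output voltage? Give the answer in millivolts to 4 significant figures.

The full-scale span is 0.545 − (-0.545) = 1.09 V. LSB = 1.09 V / 2^18.
V_out = V_min + code × LSB = -0.545 V + 203108 × 1.09 V / 262144
      = -0.545 V + 0.844527 V = 0.299527 V.

299.5 mV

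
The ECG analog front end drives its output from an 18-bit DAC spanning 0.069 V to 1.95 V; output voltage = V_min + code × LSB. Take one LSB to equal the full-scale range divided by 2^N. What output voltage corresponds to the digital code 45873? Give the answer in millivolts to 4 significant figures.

Full-scale range = 1.95 V − (0.069 V) = 1.881 V. LSB = 1.881 V / 2^18.
V_out = V_min + code × LSB = 0.069 V + 45873 × 1.881 V / 262144
      = 0.069 V + 0.329159 V = 0.398159 V.

398.2 mV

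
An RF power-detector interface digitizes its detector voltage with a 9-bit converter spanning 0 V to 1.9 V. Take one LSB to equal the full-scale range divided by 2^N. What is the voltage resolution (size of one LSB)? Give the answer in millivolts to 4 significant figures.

V_FS = 1.9 V.
2^9 = 512 levels.
LSB = 1.9 V ÷ 2^9 = 1.9/512 V = 3.711 mV.

3.711 mV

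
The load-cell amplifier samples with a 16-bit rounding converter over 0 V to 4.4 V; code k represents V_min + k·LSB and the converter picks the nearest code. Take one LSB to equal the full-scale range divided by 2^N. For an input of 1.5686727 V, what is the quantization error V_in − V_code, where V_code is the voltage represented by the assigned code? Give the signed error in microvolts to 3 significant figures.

V_FS = 4.4 V. LSB = 4.4 V / 2^16 ≈ 67.14 µV.
Position in LSBs: (1.5686727 − (0)) × 65536/4.4 = 23364.6668; rounding gives k = 23365.
Reconstructed level: 0 + 23365 × 4.4/65536 V = 1.5686950684 V.
Error = V_in − V_code = 1.5686727 − (1.5686950684) = −22.4 µV.

−22.4 µV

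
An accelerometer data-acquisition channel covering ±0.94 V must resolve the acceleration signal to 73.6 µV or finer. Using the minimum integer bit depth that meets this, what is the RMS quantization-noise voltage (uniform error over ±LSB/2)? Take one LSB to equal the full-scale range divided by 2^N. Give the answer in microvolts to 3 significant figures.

16.6 µV

Full-scale range = 0.94 V − (-0.94 V) = 1.88 V.
Required number of levels: 1.88/73.6 µV = 25543; smallest N with 2^N ≥ that is 15.
Step size = 1.88/32768 V = 57.373 µV.
V_rms = LSB/√12 = 16.6 µV.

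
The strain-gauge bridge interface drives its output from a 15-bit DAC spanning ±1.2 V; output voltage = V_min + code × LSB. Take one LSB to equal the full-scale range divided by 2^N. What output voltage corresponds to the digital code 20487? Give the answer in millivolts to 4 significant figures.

300.5 mV

Span: 1.2 V − (-1.2 V) = 2.4 V. LSB = 2.4 V / 2^15.
Output = V_min + (20487/32768) × range = -1.2 + 0.625214 × 2.4 V
      = -1.2 + 1.50051 = 0.300513 V.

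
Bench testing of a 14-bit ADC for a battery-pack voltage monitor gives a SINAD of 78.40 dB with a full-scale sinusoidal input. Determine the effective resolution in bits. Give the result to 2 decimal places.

12.73 bits

ENOB = (SINAD − 1.76) / 6.02 = (78.40 − 1.76) / 6.02 = 76.64 / 6.02 = 12.7309.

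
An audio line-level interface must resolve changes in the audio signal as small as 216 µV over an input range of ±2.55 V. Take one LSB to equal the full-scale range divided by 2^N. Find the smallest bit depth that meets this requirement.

Range = 2.55 − (-2.55) = 5.1 V.
Required number of levels: 5.1/216 µV = 23611; smallest N with 2^N ≥ that is 15.

15 bits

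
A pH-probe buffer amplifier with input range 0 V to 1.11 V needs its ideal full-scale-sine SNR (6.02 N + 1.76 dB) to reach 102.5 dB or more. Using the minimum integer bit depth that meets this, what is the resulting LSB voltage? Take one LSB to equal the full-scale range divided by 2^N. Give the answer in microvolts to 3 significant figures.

Span = 1.11 V.
N ≥ (102.5 − 1.76)/6.02 = 16.734 → N_min = 17.
LSB = 1.11 V / 2^17 = 8.47 µV.

8.47 µV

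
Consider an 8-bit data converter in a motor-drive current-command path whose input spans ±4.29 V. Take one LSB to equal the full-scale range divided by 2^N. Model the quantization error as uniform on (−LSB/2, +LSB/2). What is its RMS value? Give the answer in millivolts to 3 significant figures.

9.68 mV

The full-scale span is 4.29 − (-4.29) = 8.58 V.
Step size = 8.58/256 V = 33.516 mV.
RMS of a uniform error over width LSB is LSB/√12 = 9.68 mV.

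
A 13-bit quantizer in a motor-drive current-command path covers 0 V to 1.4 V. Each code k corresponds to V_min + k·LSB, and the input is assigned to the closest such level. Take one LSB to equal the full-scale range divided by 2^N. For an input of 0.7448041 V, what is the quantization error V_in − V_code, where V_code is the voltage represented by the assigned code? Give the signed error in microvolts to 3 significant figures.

Range is 1.4 V. LSB = 1.4 V / 2^13 ≈ 170.9 µV.
(V_in − V_min)/LSB = (0.7448041 − (0)) × 8192/1.4 = 4358.1680 → nearest code k = 4358.
Reconstructed level: 0 + 4358 × 1.4/8192 V = 0.7447753906 V.
V_in − V_code = 0.7448041 − (0.7447753906) = +28.7 µV.

+28.7 µV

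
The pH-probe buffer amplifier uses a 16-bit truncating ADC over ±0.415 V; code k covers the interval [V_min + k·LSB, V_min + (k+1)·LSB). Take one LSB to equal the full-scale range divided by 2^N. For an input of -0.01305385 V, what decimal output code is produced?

Range = 0.415 − (-0.415) = 0.83 V. LSB = 0.83 V / 2^16 ≈ 12.66 µV.
V_in − V_min = -0.01305385 − (-0.415) = 0.40194615 V.
Divide by LSB: 0.40194615 × 65536/0.83 = 31737.2806.
Truncating gives code 31737.

31737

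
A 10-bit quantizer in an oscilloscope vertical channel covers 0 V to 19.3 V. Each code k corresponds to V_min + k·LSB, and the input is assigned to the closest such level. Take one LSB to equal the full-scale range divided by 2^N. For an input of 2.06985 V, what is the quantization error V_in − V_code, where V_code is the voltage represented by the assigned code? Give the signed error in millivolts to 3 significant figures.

−3.39 mV

Range is 19.3 V. LSB = 19.3 V / 2^10 ≈ 18.85 mV.
(V_in − V_min)/LSB = (2.06985 − (0)) × 1024/19.3 = 109.8200 → nearest code k = 110.
Reconstructed level: 0 + 110 × 19.3/1024 V = 2.073242188 V.
e = 2.06985 − (2.073242188) = −3.39 mV.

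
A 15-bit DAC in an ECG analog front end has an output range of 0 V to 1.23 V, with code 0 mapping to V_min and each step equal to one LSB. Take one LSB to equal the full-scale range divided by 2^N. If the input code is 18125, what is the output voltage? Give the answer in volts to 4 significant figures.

V_FS = 1.23 V. LSB = 1.23 V / 2^15.
V_out = 0 + 18125 × (1.23/32768) V
      = 0 V + 0.680351 V = 0.680351 V.

0.6804 V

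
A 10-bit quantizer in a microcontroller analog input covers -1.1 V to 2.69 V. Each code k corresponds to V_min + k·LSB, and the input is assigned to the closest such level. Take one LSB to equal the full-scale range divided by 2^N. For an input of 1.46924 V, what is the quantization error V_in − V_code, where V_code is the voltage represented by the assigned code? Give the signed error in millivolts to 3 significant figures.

+0.627 mV

The full-scale span is 2.69 − (-1.1) = 3.79 V. LSB = 3.79 V / 2^10 ≈ 3.701 mV.
(V_in − V_min)/LSB = (1.46924 − (-1.1)) × 1024/3.79 = 694.1693 → nearest code k = 694.
Reconstructed level: -1.1 + 694 × 3.79/1024 V = 1.468613281 V.
e = 1.46924 − (1.468613281) = +0.627 mV.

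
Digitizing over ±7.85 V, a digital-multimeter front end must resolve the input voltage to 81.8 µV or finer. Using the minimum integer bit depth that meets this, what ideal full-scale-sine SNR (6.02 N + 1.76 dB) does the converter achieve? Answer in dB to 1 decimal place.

110.1 dB

Full-scale range = 7.85 V − (-7.85 V) = 15.7 V.
Required number of levels: 15.7/81.8 µV = 191930; smallest N with 2^N ≥ that is 18.
6.02(18) + 1.76 = 110.12 dB.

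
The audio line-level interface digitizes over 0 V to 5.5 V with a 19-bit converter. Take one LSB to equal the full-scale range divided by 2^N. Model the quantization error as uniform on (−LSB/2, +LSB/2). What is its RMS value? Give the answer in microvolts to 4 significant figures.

V_FS = 5.5 V.
One LSB is 5.5 V / 524288 = 10.4904 µV.
For a uniform distribution on [−LSB/2, +LSB/2], V_rms = LSB/√12 = 10.4904 µV/3.4641 = 3.028 µV.

3.028 µV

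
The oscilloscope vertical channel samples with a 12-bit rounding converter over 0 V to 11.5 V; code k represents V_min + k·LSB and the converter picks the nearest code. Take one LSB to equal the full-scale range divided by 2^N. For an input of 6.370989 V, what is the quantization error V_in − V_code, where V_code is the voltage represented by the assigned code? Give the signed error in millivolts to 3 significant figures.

V_FS = 11.5 V. LSB = 11.5 V / 2^12 ≈ 2.808 mV.
(6.370989 − (0)) / LSB = 6.370989 × 4096/11.5 = 2269.1801. Nearest integer: k = 2269.
V_code = 0 + (2269/4096) × 11.5 = 6.370483398 V.
Error = V_in − V_code = 6.370989 − (6.370483398) = +0.506 mV.

+0.506 mV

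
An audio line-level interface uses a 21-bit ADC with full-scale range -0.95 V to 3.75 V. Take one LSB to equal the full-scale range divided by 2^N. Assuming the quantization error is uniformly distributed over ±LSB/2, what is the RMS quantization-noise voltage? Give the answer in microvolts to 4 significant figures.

0.6470 µV

Span: 3.75 V − (-0.95 V) = 4.7 V.
One LSB is 4.7 V / 2097152 = 2.24113 µV.
RMS of a uniform error over width LSB is LSB/√12 = 0.6470 µV.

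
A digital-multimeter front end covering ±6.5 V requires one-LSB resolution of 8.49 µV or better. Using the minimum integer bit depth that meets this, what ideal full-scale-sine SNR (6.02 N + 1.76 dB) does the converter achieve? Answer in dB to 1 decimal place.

128.2 dB

Full-scale range = 6.5 V − (-6.5 V) = 13 V.
13 V / 8.49 µV = 1.531e6. Since 2^20 = 1048576 and 2^21 = 2097152, N = 21.
Ideal SNR at N = 21: 6.02·21 + 1.76 = 128.2 dB.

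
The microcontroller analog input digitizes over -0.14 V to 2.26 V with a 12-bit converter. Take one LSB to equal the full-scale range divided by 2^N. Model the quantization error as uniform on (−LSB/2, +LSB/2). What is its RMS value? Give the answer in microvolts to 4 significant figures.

169.1 µV

Range = 2.26 − (-0.14) = 2.4 V.
LSB = 2.4 V / 2^12 = 0.585938 mV.
For a uniform distribution on [−LSB/2, +LSB/2], V_rms = LSB/√12 = 0.585938 mV/3.4641 = 169.1 µV.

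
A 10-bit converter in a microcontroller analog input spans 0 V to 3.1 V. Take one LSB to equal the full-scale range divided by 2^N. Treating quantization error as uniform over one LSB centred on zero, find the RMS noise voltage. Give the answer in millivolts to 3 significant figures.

0.874 mV

Span = 3.1 V.
LSB = 3.1 V / 2^10 = 3.0273 mV.
V_rms = LSB/√12 = 3.0273 mV / √12 = 0.874 mV.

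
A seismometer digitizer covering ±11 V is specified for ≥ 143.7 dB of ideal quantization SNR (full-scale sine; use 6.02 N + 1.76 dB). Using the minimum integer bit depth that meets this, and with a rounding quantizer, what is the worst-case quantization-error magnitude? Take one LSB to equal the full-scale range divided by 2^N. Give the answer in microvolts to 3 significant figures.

Range = 11 − (-11) = 22 V.
6.02 N + 1.76 ≥ 143.7 gives N ≥ 23.578, so the minimum integer is 24.
LSB = 22 V ÷ 2^24 = 22/16777216 V = 1.3113 µV.
Half an LSB is 0.656 µV.

0.656 µV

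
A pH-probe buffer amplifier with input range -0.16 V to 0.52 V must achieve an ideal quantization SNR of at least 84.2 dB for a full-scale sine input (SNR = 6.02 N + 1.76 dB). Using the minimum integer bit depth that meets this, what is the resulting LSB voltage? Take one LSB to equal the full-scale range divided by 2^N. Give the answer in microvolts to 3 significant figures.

Span: 0.52 V − (-0.16 V) = 0.68 V.
6.02 N + 1.76 ≥ 84.2 gives N ≥ 13.694, so the minimum integer is 14.
One LSB is 0.68 V / 16384 = 41.5 µV.

41.5 µV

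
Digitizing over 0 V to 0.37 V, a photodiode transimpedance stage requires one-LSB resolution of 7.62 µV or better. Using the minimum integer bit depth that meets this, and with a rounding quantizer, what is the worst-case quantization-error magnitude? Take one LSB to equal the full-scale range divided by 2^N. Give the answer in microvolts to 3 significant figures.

2.82 µV

Span = 0.37 V.
0.37 V / 7.62 µV = 48560. Since 2^15 = 32768 and 2^16 = 65536, N = 16.
LSB = 0.37 V / 2^16 = 5.6458 µV.
|e|_max = LSB/2 = 2.82 µV.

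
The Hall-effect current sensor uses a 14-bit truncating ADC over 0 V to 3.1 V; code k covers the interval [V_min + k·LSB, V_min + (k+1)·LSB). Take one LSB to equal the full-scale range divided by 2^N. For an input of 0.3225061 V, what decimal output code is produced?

Range is 3.1 V. LSB = 3.1 V / 2^14 ≈ 189.2 µV.
code = ⌊(V_in − V_min)/LSB⌋ = ⌊(V_in − V_min) × 2^14 / range⌋
     = ⌊(0.3225061 − (0)) × 16384 / 3.1⌋ = ⌊0.3225061 × 16384/3.1⌋
     = ⌊1704.497⌋ = 1704.

1704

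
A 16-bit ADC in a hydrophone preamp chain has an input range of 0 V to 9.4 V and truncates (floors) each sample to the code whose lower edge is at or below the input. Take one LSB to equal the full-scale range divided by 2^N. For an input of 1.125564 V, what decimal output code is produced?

Span = 9.4 V. LSB = 9.4 V / 2^16 ≈ 143.4 µV.
(V_in − V_min) × 2^16/range = (1.125564 − (0)) × 65536/9.4 = 7847.336.
Floor → code = 7847.

7847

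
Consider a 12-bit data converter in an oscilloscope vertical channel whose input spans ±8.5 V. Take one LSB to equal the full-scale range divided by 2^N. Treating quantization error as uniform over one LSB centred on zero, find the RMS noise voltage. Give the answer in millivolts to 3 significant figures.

Span: 8.5 V − (-8.5 V) = 17 V.
LSB = 17 V ÷ 2^12 = 17/4096 V = 4.1504 mV.
RMS of a uniform error over width LSB is LSB/√12 = 1.20 mV.

1.20 mV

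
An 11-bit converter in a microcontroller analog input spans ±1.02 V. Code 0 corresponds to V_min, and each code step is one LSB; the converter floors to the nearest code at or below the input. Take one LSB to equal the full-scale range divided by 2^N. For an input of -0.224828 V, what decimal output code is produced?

798

Range = 1.02 − (-1.02) = 2.04 V. LSB = 2.04 V / 2^11 ≈ 0.9961 mV.
code = ⌊(V_in − V_min)/LSB⌋ = ⌊(V_in − V_min) × 2^11 / range⌋
     = ⌊(-0.224828 − (-1.02)) × 2048 / 2.04⌋ = ⌊0.795172 × 2048/2.04⌋
     = ⌊798.290⌋ = 798.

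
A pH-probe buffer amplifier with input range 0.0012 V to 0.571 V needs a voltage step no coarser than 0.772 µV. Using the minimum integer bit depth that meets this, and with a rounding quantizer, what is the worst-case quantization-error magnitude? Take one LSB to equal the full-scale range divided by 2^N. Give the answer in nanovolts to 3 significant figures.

Span: 0.571 V − (0.0012 V) = 0.5698 V.
Required number of levels: 0.5698/0.772 µV = 738080; smallest N with 2^N ≥ that is 20.
Step size = 0.5698/1048576 V = 0.54340 µV.
Max error for round-to-nearest is LSB/2 = 272 nV.

272 nV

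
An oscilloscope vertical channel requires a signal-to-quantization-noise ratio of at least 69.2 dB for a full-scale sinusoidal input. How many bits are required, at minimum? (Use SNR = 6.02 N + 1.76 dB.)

Solving 6.02 N ≥ 69.2 − 1.76: N ≥ 11.203. Round up → N = 12.

12 bits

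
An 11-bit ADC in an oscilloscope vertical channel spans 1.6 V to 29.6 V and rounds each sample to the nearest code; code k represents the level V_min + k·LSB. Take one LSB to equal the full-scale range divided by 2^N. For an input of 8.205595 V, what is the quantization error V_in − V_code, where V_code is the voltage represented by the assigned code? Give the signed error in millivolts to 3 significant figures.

The full-scale span is 29.6 − (1.6) = 28 V. LSB = 28 V / 2^11 ≈ 13.67 mV.
Position in LSBs: (8.205595 − (1.6)) × 2048/28 = 483.1521; rounding gives k = 483.
V_code = 1.6 + (483/2048) × 28 = 8.203515625 V.
e = 8.205595 − (8.203515625) = +2.08 mV.

+2.08 mV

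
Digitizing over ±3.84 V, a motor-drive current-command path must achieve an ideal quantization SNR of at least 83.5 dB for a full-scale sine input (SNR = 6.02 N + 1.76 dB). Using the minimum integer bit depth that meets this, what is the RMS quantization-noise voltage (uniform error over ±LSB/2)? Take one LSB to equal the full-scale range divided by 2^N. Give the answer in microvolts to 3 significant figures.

The full-scale span is 3.84 − (-3.84) = 7.68 V.
Required N = ⌈(83.5 − 1.76)/6.02⌉ = ⌈13.578⌉ = 14.
LSB = 7.68 V / 2^14 = 468.75 µV.
V_rms = LSB/√12 = 135 µV.

135 µV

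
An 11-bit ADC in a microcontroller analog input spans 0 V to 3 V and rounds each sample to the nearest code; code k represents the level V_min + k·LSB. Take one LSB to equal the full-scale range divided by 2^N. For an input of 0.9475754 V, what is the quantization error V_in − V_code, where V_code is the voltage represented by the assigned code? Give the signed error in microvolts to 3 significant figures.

−179 µV

V_FS = 3 V. LSB = 3 V / 2^11 ≈ 1.465 mV.
Position in LSBs: (0.9475754 − (0)) × 2048/3 = 646.8781; rounding gives k = 647.
Reconstructed level: 0 + 647 × 3/2048 V = 0.9477539063 V.
Error = V_in − V_code = 0.9475754 − (0.9477539063) = −179 µV.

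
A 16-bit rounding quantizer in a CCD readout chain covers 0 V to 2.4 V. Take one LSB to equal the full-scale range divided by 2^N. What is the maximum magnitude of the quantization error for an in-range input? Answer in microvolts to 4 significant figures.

V_FS = 2.4 V.
LSB = 2.4 V ÷ 2^16 = 2.4/65536 V = 36.6211 µV.
Worst-case error for round-to-nearest is half an LSB: 18.31 µV.

18.31 µV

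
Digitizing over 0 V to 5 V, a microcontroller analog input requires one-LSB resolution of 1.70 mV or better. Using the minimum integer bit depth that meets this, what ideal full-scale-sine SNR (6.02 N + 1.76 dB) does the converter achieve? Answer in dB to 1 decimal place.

74.0 dB

Full-scale range = 5 V.
Need 2^N ≥ 5 V / 1.70 mV = 2941 → N_min = 12.
6.02(12) + 1.76 = 74.00 dB.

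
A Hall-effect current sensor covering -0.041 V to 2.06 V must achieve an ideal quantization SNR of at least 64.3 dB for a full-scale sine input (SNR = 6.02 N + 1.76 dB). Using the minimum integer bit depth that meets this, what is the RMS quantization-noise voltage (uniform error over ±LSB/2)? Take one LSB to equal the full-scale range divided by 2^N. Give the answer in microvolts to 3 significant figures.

296 µV

The full-scale span is 2.06 − (-0.041) = 2.101 V.
Required N = ⌈(64.3 − 1.76)/6.02⌉ = ⌈10.389⌉ = 11.
Step size = 2.101/2048 V = 1.0259 mV.
σ_q = LSB/√12 = 1.0259 mV/3.4641 = 296 µV.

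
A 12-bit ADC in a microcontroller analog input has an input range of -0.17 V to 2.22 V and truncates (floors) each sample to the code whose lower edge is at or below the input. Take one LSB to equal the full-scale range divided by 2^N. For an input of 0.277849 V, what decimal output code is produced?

Range = 2.22 − (-0.17) = 2.39 V. LSB = 2.39 V / 2^12 ≈ 0.5835 mV.
V_in − V_min = 0.277849 − (-0.17) = 0.447849 V.
Divide by LSB: 0.447849 × 4096/2.39 = 767.5270.
Truncating gives code 767.

767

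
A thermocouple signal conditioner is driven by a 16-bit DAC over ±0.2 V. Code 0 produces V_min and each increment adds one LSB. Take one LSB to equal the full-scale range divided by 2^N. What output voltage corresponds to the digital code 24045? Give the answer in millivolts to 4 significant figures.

-53.24 mV

The full-scale span is 0.2 − (-0.2) = 0.4 V. LSB = 0.4 V / 2^16.
V_out = -0.2 + 24045 × (0.4/65536) V
      = -0.2 V + 0.146759 V = -0.0532410 V.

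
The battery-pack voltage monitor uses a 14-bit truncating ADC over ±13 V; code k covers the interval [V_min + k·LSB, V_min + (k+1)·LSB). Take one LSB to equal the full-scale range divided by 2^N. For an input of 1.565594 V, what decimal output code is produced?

Range = 13 − (-13) = 26 V. LSB = 26 V / 2^14 ≈ 1.587 mV.
V_in − V_min = 1.565594 − (-13) = 14.565594 V.
Divide by LSB: 14.565594 × 16384/26 = 9178.5651.
Truncating gives code 9178.

9178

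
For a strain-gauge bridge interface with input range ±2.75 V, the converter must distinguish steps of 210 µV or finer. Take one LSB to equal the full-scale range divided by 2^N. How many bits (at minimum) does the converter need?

15 bits

Full-scale range = 2.75 V − (-2.75 V) = 5.5 V.
5.5 V / 210 µV = 26190. Since 2^14 = 16384 and 2^15 = 32768, N = 15.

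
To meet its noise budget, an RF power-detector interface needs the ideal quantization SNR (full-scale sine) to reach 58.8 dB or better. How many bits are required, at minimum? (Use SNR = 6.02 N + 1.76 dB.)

6.02 N + 1.76 ≥ 58.8 gives N ≥ 9.475, so the minimum integer is 10.

10 bits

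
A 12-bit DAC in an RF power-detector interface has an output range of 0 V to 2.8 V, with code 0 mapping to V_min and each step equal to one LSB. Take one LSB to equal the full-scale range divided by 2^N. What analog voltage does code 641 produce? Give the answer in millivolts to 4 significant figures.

438.2 mV

Full-scale range = 2.8 V. LSB = 2.8 V / 2^12.
V_out = V_min + code × LSB = 0 V + 641 × 2.8 V / 4096
      = 0 + 0.438184 = 0.438184 V.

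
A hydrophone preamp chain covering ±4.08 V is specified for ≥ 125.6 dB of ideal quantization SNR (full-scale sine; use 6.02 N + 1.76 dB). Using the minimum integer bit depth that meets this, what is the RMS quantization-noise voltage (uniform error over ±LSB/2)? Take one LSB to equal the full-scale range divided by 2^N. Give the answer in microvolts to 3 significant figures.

The full-scale span is 4.08 − (-4.08) = 8.16 V.
Required N = ⌈(125.6 − 1.76)/6.02⌉ = ⌈20.571⌉ = 21.
LSB = 8.16 V / 2^21 = 3.8910 µV.
V_rms = LSB/√12 = 1.12 µV.

1.12 µV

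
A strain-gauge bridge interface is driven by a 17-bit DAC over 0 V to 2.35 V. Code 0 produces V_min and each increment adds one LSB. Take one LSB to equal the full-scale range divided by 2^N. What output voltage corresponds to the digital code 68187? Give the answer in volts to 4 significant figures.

Range is 2.35 V. LSB = 2.35 V / 2^17.
V_out = 0 + 68187 × (2.35/131072) V
      = 0 + 1.22253 = 1.22253 V.

1.223 V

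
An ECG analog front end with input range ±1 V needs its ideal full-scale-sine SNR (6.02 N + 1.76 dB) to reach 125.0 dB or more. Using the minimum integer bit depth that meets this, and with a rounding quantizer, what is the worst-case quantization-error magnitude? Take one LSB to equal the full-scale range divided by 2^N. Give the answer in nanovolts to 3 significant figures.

Span: 1 V − (-1 V) = 2 V.
Required N = ⌈(125.0 − 1.76)/6.02⌉ = ⌈20.472⌉ = 21.
LSB = 2 V / 2^21 = 0.95367 µV.
Max error for round-to-nearest is LSB/2 = 477 nV.

477 nV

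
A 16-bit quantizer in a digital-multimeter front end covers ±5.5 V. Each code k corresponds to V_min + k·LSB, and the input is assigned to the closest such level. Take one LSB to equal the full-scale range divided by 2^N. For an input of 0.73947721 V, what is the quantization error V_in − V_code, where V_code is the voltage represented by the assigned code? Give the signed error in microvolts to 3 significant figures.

−55.3 µV

Range = 5.5 − (-5.5) = 11 V. LSB = 11 V / 2^16 ≈ 167.8 µV.
(V_in − V_min)/LSB = (0.73947721 − (-5.5)) × 65536/11 = 37173.6708 → nearest code k = 37174.
V_code = V_min + k × range/2^16 = -5.5 + 37174 × 11/65536 = 0.73953247070 V.
e = 0.73947721 − (0.73953247070) = −55.3 µV.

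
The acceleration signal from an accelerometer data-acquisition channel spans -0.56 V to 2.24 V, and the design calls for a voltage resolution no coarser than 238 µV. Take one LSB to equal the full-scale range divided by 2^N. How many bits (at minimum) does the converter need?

14 bits

Range = 2.24 − (-0.56) = 2.8 V.
Levels needed ≥ 2.8/238 µV = 11760. 2^14 = 16384 suffices, so N_min = 14.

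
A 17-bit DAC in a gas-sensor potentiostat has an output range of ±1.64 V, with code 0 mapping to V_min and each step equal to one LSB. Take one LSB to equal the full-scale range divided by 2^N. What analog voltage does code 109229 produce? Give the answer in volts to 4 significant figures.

1.093 V

The full-scale span is 1.64 − (-1.64) = 3.28 V. LSB = 3.28 V / 2^17.
Output = V_min + (109229/131072) × range = -1.64 + 0.833351 × 3.28 V
      = -1.64 + 2.73339 = 1.09339 V.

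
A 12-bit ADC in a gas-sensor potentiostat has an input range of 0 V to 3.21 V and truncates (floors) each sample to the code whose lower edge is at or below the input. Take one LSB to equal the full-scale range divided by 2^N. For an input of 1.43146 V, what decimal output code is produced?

Span = 3.21 V. LSB = 3.21 V / 2^12 ≈ 0.7837 mV.
(V_in − V_min) × 2^12/range = (1.43146 − (0)) × 4096/3.21 = 1826.561.
Floor → code = 1826.

1826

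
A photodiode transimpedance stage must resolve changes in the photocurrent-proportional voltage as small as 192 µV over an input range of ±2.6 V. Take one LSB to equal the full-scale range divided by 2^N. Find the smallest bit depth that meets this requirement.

Span: 2.6 V − (-2.6 V) = 5.2 V.
Levels needed ≥ 5.2/192 µV = 27080. 2^15 = 32768 suffices, so N_min = 15.

15 bits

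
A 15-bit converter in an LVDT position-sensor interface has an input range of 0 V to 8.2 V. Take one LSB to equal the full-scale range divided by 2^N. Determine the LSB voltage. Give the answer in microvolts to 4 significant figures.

250.2 µV

Range is 8.2 V.
There are 2^15 = 32768 steps.
LSB = 8.2 V / 2^15 = 250.2 µV.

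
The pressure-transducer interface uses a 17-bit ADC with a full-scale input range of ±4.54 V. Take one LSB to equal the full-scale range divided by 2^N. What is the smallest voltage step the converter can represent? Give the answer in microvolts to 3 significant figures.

Range = 4.54 − (-4.54) = 9.08 V.
Number of codes = 2^17 = 131072.
LSB = 9.08 V / 2^17 = 69.3 µV.

69.3 µV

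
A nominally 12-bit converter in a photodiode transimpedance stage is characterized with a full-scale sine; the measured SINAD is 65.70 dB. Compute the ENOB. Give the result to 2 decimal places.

10.62 bits

Inverting SNR = 6.02 N + 1.76: N_eff = (65.70 − 1.76)/6.02 = 10.6213.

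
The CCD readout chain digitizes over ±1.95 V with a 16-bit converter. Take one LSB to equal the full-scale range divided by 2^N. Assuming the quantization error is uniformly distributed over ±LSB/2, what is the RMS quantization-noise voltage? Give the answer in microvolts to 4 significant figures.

Range = 1.95 − (-1.95) = 3.9 V.
One LSB is 3.9 V / 65536 = 59.5093 µV.
V_rms = LSB/√12 = 59.5093 µV / √12 = 17.18 µV.

17.18 µV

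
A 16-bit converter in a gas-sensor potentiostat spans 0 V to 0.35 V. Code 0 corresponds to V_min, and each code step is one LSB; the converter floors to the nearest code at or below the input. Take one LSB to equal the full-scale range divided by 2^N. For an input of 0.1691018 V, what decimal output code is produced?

Full-scale range = 0.35 V. LSB = 0.35 V / 2^16 ≈ 5.341 µV.
(V_in − V_min) × 2^16/range = (0.1691018 − (0)) × 65536/0.35 = 31663.587.
Floor → code = 31663.

31663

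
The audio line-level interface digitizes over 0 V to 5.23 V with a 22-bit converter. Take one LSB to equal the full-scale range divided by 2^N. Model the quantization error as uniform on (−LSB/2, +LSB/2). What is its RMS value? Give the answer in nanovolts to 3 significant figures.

Range is 5.23 V.
Step size = 5.23/4194304 V = 1.2469 µV.
V_rms = LSB/√12 = 1.2469 µV / √12 = 360 nV.

360 nV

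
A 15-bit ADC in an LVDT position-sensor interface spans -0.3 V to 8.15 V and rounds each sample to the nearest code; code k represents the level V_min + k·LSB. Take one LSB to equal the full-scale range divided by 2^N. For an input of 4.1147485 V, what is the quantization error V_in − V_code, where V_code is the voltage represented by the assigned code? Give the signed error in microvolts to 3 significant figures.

−46.4 µV

Full-scale range = 8.15 V − (-0.3 V) = 8.45 V. LSB = 8.45 V / 2^15 ≈ 257.9 µV.
Position in LSBs: (4.1147485 − (-0.3)) × 32768/8.45 = 17119.8200; rounding gives k = 17120.
V_code = V_min + k × range/2^15 = -0.3 + 17120 × 8.45/32768 = 4.1147949219 V.
Error = V_in − V_code = 4.1147485 − (4.1147949219) = −46.4 µV.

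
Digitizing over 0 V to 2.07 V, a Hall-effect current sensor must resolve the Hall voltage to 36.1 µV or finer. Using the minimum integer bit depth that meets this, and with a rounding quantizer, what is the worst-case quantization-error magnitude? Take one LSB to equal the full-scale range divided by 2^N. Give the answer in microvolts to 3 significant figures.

Range is 2.07 V.
Levels needed ≥ 2.07/36.1 µV = 57340. 2^16 = 65536 suffices, so N_min = 16.
LSB = 2.07 V / 2^16 = 31.586 µV.
Half an LSB is 15.8 µV.

15.8 µV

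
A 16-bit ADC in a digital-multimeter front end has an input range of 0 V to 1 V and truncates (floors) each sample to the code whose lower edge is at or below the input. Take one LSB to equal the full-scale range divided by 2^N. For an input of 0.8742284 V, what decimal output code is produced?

Span = 1 V. LSB = 1 V / 2^16 ≈ 15.26 µV.
V_in − V_min = 0.8742284 − (0) = 0.8742284 V.
Divide by LSB: 0.8742284 × 65536/1 = 57293.4324.
Truncating gives code 57293.

57293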